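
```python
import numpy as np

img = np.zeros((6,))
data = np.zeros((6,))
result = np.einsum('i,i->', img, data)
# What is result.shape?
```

()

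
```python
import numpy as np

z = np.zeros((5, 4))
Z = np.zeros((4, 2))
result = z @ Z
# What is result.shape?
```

(5, 2)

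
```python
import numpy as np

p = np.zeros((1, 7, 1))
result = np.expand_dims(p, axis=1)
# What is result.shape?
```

(1, 1, 7, 1)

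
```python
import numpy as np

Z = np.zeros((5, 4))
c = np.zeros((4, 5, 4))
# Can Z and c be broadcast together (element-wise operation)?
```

Yes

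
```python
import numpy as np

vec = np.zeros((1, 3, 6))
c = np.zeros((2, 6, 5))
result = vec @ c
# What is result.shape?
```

(2, 3, 5)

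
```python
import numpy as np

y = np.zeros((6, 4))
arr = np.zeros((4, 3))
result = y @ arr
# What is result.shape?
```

(6, 3)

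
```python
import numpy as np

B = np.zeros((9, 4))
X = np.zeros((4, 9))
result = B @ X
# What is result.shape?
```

(9, 9)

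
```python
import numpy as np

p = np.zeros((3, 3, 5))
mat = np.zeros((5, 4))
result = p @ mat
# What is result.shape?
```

(3, 3, 4)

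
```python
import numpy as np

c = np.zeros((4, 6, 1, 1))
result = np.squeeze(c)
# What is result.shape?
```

(4, 6)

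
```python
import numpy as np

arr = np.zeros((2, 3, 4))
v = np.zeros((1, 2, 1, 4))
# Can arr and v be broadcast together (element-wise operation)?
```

Yes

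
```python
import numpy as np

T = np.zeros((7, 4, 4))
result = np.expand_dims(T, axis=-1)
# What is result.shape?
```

(7, 4, 4, 1)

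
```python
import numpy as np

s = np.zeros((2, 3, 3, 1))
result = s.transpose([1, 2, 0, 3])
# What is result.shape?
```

(3, 3, 2, 1)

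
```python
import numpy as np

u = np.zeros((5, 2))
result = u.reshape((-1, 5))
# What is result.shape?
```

(2, 5)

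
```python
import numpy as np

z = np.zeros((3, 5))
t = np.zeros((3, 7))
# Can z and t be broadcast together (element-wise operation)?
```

No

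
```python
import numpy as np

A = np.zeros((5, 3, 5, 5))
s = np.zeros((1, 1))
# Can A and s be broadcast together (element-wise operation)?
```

Yes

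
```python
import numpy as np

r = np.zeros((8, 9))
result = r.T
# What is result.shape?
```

(9, 8)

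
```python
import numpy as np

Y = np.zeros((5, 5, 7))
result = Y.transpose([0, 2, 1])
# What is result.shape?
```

(5, 7, 5)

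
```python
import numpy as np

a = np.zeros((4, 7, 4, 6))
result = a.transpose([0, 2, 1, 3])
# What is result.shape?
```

(4, 4, 7, 6)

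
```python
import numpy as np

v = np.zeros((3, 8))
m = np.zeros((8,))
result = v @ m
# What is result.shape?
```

(3,)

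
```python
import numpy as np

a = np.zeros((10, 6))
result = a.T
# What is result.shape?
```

(6, 10)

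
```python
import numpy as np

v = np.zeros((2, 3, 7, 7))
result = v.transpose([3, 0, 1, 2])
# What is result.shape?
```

(7, 2, 3, 7)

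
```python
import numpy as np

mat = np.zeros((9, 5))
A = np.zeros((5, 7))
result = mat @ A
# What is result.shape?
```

(9, 7)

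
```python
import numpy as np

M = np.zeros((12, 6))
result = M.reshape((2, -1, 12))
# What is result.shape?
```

(2, 3, 12)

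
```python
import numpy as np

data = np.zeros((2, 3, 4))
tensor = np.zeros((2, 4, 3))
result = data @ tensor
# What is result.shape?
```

(2, 3, 3)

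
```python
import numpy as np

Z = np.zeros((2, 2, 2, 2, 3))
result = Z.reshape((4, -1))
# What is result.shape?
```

(4, 12)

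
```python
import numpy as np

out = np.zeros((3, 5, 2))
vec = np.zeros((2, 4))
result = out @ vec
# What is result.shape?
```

(3, 5, 4)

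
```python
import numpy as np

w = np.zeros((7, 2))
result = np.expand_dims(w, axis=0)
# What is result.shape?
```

(1, 7, 2)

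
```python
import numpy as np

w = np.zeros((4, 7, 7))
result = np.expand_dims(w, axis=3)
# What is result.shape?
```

(4, 7, 7, 1)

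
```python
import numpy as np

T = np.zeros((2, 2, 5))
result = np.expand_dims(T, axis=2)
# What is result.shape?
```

(2, 2, 1, 5)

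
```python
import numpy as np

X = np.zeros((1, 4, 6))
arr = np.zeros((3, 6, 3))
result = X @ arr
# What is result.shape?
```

(3, 4, 3)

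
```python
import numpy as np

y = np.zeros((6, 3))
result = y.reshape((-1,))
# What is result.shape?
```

(18,)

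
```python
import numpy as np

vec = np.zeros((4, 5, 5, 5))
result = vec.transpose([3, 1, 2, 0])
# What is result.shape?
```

(5, 5, 5, 4)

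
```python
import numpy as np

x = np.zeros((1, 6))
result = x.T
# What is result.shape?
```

(6, 1)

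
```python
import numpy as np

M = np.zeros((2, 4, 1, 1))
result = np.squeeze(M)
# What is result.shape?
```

(2, 4)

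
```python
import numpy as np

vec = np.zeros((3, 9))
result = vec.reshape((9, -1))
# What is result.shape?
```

(9, 3)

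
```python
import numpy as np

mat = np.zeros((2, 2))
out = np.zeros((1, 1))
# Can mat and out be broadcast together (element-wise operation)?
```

Yes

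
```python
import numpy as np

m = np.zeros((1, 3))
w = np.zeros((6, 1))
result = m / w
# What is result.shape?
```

(6, 3)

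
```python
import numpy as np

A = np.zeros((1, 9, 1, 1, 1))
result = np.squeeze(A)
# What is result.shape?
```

(9,)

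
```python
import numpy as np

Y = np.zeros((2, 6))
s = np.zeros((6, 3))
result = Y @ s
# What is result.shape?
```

(2, 3)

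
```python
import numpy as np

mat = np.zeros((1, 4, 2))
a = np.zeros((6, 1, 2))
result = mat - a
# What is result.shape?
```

(6, 4, 2)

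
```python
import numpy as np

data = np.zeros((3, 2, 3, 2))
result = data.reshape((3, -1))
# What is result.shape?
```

(3, 12)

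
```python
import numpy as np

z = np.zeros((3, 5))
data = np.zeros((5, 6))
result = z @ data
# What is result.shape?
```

(3, 6)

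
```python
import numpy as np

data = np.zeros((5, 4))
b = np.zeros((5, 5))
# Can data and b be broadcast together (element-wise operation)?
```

No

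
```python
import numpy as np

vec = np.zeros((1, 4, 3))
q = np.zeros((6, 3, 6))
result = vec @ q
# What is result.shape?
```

(6, 4, 6)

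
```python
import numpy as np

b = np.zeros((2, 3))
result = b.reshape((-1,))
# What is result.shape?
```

(6,)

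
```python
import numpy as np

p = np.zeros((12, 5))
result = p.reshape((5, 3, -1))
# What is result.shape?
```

(5, 3, 4)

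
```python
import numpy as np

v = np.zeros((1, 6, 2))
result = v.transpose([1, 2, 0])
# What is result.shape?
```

(6, 2, 1)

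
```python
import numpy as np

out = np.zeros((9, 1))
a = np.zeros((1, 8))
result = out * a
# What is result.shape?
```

(9, 8)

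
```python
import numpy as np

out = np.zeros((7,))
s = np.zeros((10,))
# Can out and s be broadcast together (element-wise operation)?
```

No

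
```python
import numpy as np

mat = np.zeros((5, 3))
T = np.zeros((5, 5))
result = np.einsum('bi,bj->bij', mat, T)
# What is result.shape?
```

(5, 3, 5)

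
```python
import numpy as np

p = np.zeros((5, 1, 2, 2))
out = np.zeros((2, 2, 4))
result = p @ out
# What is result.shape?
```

(5, 2, 2, 4)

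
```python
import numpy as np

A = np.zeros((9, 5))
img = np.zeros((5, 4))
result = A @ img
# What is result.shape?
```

(9, 4)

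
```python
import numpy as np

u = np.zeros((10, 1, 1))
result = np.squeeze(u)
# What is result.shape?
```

(10,)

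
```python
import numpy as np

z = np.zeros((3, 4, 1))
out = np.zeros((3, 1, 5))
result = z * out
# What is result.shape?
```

(3, 4, 5)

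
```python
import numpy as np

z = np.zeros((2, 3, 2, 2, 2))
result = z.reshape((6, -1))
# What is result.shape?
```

(6, 8)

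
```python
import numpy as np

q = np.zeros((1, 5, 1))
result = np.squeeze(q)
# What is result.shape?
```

(5,)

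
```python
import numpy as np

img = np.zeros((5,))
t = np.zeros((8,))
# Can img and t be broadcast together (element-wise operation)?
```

No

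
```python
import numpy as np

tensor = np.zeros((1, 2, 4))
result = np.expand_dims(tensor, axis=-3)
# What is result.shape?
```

(1, 1, 2, 4)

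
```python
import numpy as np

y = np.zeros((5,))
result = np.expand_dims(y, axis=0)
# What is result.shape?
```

(1, 5)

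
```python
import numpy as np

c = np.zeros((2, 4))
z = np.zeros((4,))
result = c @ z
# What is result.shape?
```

(2,)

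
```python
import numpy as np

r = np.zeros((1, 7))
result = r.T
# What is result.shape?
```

(7, 1)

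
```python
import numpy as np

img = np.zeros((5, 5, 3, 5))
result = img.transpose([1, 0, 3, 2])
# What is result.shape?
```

(5, 5, 5, 3)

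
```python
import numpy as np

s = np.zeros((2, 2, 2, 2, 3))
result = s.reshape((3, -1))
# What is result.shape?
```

(3, 16)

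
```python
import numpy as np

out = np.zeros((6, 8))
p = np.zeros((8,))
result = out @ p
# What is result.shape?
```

(6,)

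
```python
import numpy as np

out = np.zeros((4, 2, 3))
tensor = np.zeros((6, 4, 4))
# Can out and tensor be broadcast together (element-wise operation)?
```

No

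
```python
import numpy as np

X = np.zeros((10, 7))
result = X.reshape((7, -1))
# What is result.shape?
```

(7, 10)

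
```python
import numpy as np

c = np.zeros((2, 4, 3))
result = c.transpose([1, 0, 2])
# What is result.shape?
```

(4, 2, 3)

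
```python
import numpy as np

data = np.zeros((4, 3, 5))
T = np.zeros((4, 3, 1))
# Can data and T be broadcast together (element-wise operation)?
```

Yes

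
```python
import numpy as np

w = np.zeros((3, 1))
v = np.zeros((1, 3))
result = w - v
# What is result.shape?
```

(3, 3)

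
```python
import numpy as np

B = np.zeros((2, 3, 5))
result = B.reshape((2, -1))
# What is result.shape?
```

(2, 15)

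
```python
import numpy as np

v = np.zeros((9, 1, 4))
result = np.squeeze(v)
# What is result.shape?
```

(9, 4)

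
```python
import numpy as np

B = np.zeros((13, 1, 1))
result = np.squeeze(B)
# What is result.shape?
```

(13,)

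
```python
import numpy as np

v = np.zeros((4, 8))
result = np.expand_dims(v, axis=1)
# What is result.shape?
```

(4, 1, 8)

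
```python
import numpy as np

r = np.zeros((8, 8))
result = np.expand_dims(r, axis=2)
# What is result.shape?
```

(8, 8, 1)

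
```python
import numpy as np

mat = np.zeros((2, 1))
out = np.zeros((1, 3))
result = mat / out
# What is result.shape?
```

(2, 3)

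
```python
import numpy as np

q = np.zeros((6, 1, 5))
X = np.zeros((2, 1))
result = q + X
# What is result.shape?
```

(6, 2, 5)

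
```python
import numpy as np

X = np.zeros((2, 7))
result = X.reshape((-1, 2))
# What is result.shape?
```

(7, 2)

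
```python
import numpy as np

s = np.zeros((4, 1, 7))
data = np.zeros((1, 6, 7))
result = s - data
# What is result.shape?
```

(4, 6, 7)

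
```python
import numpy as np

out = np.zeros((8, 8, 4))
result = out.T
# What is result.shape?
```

(4, 8, 8)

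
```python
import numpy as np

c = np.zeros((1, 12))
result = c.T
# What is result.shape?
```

(12, 1)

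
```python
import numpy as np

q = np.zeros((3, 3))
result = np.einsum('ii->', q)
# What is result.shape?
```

()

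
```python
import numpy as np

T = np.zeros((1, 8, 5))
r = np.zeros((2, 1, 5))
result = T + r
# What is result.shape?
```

(2, 8, 5)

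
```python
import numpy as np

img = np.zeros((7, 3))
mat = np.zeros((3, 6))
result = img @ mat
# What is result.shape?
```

(7, 6)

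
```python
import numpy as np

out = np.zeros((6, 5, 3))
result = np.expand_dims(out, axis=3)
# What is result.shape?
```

(6, 5, 3, 1)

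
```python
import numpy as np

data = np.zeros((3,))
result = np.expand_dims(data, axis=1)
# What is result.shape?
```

(3, 1)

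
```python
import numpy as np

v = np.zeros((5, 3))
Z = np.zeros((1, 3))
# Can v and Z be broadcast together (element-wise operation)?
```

Yes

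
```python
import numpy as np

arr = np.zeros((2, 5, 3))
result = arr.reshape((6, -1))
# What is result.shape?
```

(6, 5)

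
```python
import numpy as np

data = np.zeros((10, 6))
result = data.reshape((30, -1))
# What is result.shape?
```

(30, 2)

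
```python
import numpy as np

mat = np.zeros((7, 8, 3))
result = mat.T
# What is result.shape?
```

(3, 8, 7)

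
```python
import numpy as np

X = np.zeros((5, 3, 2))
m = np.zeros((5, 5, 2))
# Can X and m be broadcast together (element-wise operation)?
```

No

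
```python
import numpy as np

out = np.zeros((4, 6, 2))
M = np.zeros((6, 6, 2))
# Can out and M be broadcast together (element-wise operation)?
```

No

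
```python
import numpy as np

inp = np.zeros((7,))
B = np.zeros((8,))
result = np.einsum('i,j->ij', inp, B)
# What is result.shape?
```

(7, 8)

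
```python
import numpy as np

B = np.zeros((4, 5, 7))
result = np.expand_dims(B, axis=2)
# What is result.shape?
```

(4, 5, 1, 7)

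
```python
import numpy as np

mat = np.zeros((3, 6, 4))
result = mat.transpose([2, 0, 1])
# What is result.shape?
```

(4, 3, 6)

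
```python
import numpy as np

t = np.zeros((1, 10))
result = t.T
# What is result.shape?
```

(10, 1)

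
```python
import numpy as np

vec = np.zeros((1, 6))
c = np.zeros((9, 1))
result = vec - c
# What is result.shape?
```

(9, 6)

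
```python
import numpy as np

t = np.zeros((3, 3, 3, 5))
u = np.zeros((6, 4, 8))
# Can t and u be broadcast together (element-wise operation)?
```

No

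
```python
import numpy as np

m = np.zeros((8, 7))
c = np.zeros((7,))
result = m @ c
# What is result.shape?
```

(8,)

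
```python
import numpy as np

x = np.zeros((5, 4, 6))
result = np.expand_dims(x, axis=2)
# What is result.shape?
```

(5, 4, 1, 6)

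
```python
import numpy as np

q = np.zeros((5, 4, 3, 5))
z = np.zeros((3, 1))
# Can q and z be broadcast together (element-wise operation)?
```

Yes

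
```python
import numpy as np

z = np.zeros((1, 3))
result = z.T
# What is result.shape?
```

(3, 1)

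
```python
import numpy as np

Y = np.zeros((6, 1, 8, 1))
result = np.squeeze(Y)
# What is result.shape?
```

(6, 8)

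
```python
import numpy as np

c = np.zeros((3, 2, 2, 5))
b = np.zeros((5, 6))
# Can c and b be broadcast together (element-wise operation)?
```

No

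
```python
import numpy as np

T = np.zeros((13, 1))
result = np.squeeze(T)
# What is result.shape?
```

(13,)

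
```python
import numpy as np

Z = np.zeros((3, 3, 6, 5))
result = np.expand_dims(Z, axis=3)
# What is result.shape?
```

(3, 3, 6, 1, 5)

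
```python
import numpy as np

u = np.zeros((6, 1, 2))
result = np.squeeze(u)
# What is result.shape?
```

(6, 2)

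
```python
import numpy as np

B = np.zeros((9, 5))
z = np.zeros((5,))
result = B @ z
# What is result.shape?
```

(9,)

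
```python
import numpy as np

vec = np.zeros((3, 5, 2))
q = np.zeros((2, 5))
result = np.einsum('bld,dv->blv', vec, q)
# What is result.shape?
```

(3, 5, 5)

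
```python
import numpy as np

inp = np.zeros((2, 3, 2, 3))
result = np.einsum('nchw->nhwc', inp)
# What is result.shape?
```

(2, 2, 3, 3)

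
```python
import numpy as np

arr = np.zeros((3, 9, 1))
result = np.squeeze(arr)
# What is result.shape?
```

(3, 9)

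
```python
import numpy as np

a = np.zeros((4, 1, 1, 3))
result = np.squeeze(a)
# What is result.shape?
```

(4, 3)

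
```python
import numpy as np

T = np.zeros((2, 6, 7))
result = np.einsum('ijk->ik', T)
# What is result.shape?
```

(2, 7)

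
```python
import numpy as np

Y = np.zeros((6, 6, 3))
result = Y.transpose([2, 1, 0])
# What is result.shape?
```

(3, 6, 6)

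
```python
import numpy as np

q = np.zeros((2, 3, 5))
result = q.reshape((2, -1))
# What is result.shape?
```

(2, 15)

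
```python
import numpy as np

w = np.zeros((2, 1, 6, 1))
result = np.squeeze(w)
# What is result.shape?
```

(2, 6)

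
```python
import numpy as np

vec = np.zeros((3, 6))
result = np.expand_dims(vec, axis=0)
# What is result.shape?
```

(1, 3, 6)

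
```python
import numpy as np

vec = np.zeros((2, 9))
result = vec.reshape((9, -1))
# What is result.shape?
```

(9, 2)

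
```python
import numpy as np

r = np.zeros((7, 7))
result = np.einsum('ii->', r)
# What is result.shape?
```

()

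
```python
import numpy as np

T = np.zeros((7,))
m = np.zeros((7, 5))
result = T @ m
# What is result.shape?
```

(5,)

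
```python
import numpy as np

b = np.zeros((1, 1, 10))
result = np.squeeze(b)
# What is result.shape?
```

(10,)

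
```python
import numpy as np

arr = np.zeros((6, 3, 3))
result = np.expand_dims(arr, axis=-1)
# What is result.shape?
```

(6, 3, 3, 1)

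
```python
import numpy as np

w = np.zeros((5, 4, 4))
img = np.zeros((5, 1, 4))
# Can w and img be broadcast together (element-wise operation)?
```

Yes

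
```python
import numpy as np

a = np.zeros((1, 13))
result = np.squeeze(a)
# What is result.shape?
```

(13,)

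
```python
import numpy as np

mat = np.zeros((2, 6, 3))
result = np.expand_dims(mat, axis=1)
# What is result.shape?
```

(2, 1, 6, 3)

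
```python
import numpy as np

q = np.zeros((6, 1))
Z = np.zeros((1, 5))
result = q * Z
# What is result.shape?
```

(6, 5)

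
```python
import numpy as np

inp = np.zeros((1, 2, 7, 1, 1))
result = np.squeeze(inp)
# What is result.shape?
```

(2, 7)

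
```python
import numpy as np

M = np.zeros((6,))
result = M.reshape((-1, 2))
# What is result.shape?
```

(3, 2)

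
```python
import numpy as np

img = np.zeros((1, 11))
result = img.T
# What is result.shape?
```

(11, 1)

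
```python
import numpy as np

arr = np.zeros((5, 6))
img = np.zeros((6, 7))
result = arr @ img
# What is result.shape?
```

(5, 7)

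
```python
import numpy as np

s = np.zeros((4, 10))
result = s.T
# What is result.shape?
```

(10, 4)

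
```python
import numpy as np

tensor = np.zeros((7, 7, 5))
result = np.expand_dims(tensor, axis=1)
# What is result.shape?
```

(7, 1, 7, 5)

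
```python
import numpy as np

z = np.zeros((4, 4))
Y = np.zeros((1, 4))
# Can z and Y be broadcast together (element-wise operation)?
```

Yes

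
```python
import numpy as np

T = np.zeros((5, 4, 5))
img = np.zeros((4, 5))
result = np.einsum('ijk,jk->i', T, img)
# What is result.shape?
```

(5,)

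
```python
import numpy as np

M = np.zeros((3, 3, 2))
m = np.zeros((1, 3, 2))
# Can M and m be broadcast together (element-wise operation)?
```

Yes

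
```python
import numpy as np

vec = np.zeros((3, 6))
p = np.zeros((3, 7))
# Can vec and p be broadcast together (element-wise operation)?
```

No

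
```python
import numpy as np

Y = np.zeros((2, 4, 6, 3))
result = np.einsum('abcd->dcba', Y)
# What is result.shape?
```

(3, 6, 4, 2)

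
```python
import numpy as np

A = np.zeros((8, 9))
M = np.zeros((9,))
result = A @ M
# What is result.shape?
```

(8,)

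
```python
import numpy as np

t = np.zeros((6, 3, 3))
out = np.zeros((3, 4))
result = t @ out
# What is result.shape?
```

(6, 3, 4)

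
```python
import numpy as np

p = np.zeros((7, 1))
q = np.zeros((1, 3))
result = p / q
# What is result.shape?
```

(7, 3)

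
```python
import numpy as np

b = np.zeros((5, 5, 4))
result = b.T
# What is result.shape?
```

(4, 5, 5)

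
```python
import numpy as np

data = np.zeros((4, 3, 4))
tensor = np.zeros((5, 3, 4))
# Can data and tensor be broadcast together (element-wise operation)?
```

No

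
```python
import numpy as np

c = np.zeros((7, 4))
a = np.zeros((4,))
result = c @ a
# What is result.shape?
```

(7,)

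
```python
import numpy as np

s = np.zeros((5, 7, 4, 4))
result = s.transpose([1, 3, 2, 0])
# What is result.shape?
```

(7, 4, 4, 5)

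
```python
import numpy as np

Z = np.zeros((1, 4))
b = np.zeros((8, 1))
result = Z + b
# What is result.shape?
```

(8, 4)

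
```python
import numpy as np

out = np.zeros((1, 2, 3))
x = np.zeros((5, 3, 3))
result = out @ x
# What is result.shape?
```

(5, 2, 3)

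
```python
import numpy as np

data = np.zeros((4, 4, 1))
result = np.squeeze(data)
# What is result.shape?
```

(4, 4)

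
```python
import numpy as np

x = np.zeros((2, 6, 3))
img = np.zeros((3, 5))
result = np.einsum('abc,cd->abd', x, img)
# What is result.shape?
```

(2, 6, 5)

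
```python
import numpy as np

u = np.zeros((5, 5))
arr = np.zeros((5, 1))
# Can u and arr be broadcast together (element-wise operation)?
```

Yes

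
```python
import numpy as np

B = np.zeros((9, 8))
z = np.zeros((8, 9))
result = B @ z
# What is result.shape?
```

(9, 9)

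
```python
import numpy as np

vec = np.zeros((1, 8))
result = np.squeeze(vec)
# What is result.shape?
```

(8,)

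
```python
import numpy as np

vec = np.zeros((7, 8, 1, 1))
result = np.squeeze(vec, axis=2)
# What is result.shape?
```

(7, 8, 1)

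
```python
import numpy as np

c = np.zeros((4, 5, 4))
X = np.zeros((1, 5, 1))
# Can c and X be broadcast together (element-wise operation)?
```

Yes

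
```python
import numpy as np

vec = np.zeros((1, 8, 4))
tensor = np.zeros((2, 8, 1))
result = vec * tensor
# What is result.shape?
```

(2, 8, 4)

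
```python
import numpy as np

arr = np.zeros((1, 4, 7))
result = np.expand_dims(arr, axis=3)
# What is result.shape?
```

(1, 4, 7, 1)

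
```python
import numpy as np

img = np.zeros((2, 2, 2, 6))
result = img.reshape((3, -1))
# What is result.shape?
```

(3, 16)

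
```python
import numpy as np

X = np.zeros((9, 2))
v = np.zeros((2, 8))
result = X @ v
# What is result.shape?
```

(9, 8)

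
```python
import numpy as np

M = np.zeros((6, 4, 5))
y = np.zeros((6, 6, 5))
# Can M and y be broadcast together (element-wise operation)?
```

No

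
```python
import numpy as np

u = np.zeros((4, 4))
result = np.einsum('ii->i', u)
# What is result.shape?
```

(4,)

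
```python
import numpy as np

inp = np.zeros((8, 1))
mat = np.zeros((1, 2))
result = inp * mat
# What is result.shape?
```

(8, 2)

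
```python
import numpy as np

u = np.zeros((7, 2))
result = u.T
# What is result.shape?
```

(2, 7)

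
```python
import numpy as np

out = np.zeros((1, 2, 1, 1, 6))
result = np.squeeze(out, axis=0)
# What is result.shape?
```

(2, 1, 1, 6)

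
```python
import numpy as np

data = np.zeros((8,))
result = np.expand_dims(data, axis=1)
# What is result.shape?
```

(8, 1)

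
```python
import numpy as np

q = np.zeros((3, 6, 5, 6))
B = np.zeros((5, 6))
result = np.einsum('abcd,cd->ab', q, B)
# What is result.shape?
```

(3, 6)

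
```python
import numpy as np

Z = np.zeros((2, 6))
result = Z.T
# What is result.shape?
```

(6, 2)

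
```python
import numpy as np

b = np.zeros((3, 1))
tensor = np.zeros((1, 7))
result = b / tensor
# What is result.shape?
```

(3, 7)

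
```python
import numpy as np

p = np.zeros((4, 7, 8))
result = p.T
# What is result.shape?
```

(8, 7, 4)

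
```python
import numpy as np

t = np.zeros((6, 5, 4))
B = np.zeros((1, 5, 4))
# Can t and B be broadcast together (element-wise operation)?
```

Yes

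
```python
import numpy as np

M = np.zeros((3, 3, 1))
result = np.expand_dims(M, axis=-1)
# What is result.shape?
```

(3, 3, 1, 1)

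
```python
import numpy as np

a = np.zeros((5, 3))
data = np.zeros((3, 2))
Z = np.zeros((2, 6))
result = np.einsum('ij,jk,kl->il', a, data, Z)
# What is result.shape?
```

(5, 6)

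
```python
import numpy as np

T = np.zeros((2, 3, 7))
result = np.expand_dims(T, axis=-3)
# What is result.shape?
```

(2, 1, 3, 7)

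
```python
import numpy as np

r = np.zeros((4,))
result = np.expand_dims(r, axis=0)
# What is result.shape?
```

(1, 4)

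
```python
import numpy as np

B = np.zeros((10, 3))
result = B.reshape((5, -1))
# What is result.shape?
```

(5, 6)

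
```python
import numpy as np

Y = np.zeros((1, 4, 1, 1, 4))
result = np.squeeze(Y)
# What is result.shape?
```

(4, 4)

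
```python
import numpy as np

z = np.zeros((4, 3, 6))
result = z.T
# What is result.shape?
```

(6, 3, 4)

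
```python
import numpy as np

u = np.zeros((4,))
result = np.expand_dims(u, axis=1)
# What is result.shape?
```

(4, 1)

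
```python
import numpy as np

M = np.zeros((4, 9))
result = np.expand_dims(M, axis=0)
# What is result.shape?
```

(1, 4, 9)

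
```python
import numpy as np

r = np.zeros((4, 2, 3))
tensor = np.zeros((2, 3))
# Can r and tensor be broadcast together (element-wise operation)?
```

Yes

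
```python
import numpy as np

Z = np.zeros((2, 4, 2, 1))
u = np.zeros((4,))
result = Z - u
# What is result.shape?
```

(2, 4, 2, 4)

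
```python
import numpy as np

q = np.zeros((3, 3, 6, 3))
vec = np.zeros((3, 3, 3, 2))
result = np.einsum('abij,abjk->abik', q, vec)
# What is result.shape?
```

(3, 3, 6, 2)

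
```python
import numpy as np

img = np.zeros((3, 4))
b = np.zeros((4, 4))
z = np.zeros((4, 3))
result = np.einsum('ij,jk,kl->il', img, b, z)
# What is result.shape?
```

(3, 3)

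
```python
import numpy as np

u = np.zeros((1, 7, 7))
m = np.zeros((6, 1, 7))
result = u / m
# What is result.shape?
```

(6, 7, 7)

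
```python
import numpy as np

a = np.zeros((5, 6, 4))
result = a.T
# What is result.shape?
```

(4, 6, 5)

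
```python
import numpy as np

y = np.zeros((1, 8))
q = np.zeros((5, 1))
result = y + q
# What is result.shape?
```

(5, 8)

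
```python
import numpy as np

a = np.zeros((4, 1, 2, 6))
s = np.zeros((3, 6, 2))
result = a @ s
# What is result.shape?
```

(4, 3, 2, 2)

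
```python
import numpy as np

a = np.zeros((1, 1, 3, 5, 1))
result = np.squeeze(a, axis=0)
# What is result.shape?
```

(1, 3, 5, 1)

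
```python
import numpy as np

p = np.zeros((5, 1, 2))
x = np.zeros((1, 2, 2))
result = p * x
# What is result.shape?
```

(5, 2, 2)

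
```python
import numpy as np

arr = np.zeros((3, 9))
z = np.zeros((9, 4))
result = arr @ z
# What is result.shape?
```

(3, 4)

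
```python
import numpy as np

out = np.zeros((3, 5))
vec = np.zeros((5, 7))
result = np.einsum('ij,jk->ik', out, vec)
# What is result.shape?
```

(3, 7)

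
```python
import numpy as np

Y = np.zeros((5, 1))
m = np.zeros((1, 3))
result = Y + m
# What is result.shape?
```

(5, 3)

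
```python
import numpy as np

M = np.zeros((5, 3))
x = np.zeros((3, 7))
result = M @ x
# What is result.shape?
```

(5, 7)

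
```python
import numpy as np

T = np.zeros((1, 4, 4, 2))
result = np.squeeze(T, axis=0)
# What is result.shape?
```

(4, 4, 2)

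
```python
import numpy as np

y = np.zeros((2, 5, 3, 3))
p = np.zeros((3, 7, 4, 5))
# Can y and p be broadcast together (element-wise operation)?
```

No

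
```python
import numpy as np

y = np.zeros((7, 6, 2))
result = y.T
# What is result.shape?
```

(2, 6, 7)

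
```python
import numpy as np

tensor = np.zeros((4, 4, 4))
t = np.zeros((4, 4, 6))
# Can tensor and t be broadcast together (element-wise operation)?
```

No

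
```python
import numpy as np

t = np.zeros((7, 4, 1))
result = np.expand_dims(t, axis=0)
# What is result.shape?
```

(1, 7, 4, 1)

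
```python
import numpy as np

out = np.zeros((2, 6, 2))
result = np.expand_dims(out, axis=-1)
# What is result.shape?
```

(2, 6, 2, 1)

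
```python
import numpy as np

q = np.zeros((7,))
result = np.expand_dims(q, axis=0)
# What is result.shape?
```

(1, 7)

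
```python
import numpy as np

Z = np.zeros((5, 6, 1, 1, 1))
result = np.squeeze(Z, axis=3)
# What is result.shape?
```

(5, 6, 1, 1)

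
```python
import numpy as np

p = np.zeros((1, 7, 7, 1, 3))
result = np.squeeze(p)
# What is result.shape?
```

(7, 7, 3)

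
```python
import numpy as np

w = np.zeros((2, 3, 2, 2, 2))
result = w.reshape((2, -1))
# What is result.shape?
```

(2, 24)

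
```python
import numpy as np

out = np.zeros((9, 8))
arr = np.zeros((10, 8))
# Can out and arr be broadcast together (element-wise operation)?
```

No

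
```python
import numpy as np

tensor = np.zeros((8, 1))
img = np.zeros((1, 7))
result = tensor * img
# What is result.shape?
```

(8, 7)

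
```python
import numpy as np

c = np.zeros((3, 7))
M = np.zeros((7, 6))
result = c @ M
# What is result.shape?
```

(3, 6)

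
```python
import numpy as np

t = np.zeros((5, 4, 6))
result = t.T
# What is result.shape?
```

(6, 4, 5)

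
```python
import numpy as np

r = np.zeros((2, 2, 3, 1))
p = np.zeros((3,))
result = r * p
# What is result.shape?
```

(2, 2, 3, 3)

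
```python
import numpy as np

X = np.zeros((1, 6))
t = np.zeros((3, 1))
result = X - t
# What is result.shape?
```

(3, 6)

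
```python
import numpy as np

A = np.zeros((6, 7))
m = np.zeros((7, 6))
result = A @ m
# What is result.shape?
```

(6, 6)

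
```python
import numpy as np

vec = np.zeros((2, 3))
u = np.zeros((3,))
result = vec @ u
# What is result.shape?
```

(2,)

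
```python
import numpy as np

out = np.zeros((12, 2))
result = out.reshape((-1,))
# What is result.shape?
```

(24,)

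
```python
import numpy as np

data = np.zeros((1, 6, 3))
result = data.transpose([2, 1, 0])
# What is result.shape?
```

(3, 6, 1)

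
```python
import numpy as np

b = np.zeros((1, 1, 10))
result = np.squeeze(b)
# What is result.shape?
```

(10,)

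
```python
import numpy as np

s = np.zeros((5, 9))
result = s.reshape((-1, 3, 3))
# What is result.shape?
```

(5, 3, 3)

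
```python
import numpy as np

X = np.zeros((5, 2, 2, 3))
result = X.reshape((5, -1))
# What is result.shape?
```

(5, 12)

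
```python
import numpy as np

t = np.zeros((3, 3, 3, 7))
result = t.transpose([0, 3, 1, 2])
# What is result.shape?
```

(3, 7, 3, 3)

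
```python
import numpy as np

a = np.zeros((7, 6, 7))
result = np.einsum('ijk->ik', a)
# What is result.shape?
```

(7, 7)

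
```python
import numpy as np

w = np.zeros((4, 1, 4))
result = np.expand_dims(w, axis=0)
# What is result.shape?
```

(1, 4, 1, 4)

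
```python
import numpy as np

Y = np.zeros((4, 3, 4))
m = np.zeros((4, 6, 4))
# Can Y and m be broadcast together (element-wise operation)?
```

No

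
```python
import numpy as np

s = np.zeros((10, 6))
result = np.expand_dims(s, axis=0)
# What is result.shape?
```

(1, 10, 6)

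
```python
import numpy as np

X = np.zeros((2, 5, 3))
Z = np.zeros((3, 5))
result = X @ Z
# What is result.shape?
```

(2, 5, 5)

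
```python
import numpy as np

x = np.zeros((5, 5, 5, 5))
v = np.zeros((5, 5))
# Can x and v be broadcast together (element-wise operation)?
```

Yes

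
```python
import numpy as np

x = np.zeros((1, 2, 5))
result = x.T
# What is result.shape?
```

(5, 2, 1)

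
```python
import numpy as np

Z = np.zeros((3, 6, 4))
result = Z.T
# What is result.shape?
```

(4, 6, 3)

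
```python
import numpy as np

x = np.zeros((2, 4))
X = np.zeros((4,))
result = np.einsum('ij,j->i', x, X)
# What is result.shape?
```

(2,)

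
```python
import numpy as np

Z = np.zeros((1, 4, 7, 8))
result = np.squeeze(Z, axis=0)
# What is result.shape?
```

(4, 7, 8)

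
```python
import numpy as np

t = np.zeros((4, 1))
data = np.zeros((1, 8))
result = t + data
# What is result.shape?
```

(4, 8)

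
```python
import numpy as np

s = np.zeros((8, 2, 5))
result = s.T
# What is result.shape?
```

(5, 2, 8)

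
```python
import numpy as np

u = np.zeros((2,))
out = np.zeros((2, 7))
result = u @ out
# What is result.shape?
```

(7,)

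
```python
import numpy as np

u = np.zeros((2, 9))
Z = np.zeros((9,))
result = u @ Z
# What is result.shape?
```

(2,)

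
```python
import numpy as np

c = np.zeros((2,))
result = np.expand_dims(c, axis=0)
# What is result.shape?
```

(1, 2)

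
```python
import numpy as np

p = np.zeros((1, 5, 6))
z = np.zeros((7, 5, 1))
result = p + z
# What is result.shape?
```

(7, 5, 6)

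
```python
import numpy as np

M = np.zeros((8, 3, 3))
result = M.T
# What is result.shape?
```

(3, 3, 8)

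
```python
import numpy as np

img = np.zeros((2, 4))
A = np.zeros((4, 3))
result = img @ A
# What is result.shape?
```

(2, 3)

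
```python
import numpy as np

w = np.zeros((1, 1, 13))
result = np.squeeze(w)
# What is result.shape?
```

(13,)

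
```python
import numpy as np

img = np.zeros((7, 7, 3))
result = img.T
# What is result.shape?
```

(3, 7, 7)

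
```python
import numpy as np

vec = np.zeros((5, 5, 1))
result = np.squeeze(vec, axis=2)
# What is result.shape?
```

(5, 5)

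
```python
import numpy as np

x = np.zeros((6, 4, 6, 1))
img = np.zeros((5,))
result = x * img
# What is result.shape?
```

(6, 4, 6, 5)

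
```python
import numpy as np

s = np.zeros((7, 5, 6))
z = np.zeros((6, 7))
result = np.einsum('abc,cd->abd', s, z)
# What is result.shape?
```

(7, 5, 7)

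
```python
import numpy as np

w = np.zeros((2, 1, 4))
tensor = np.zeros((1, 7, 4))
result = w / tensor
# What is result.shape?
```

(2, 7, 4)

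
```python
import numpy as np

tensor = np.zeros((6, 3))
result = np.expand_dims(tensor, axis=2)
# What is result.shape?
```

(6, 3, 1)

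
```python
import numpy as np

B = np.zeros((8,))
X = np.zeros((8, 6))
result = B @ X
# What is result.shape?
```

(6,)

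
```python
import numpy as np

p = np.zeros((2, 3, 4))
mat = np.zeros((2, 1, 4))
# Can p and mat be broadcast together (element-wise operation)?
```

Yes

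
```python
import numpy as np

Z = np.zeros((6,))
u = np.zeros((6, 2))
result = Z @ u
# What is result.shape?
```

(2,)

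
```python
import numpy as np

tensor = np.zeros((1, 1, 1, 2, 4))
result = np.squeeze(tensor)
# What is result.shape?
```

(2, 4)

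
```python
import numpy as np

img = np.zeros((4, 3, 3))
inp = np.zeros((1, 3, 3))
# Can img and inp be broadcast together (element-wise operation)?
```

Yes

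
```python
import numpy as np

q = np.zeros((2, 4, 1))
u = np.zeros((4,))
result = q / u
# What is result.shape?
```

(2, 4, 4)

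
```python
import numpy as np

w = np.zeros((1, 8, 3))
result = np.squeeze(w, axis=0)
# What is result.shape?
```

(8, 3)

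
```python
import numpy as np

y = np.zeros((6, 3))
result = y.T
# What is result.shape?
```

(3, 6)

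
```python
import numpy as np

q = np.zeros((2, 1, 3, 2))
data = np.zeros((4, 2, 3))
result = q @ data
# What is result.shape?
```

(2, 4, 3, 3)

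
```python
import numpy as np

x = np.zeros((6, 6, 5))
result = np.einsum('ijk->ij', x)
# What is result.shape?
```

(6, 6)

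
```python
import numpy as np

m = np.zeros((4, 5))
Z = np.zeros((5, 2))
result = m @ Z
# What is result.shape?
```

(4, 2)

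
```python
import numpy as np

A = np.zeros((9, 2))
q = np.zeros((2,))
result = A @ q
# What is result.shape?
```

(9,)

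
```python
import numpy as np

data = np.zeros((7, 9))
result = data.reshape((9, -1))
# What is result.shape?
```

(9, 7)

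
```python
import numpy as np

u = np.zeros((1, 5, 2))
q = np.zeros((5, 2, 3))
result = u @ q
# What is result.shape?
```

(5, 5, 3)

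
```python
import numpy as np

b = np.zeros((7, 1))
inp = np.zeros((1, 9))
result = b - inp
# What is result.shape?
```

(7, 9)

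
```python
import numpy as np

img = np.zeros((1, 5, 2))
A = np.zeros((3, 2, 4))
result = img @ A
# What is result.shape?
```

(3, 5, 4)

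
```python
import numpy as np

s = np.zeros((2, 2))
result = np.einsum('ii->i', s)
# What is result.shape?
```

(2,)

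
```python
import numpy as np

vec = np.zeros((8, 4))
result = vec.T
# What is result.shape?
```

(4, 8)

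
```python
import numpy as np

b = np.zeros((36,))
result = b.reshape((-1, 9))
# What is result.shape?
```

(4, 9)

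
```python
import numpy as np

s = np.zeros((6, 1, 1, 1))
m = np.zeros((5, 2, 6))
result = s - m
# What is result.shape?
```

(6, 5, 2, 6)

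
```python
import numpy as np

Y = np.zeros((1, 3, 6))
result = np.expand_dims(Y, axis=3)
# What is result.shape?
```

(1, 3, 6, 1)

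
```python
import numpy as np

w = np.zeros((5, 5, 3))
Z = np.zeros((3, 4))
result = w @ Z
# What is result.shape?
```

(5, 5, 4)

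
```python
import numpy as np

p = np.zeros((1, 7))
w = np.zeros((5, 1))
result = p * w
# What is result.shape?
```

(5, 7)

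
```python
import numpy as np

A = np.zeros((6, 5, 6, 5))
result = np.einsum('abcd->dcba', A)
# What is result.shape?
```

(5, 6, 5, 6)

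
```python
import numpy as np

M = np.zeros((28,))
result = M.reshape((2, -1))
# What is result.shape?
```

(2, 14)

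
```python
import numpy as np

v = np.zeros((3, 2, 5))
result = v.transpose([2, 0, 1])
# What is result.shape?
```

(5, 3, 2)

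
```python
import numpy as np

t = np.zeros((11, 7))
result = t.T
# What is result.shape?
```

(7, 11)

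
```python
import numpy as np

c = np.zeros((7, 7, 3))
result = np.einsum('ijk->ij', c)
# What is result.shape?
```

(7, 7)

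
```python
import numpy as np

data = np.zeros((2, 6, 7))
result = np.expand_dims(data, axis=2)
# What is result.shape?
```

(2, 6, 1, 7)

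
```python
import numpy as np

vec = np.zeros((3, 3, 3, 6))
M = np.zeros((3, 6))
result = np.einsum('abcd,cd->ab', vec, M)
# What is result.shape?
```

(3, 3)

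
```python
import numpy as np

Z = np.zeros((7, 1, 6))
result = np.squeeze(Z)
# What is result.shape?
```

(7, 6)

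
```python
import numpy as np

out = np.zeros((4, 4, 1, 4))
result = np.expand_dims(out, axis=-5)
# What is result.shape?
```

(1, 4, 4, 1, 4)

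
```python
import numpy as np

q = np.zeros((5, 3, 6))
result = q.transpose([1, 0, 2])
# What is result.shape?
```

(3, 5, 6)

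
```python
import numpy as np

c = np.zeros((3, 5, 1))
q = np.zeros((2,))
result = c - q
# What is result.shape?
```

(3, 5, 2)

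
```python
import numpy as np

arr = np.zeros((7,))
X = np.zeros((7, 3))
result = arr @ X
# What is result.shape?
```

(3,)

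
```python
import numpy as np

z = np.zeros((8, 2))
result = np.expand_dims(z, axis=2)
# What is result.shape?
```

(8, 2, 1)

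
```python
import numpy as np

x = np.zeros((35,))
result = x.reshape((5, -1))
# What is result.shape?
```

(5, 7)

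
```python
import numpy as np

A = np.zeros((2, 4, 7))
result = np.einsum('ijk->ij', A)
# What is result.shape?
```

(2, 4)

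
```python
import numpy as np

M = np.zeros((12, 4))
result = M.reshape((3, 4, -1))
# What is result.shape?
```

(3, 4, 4)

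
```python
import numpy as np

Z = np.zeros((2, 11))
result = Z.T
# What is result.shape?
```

(11, 2)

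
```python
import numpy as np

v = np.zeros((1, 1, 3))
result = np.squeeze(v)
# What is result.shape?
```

(3,)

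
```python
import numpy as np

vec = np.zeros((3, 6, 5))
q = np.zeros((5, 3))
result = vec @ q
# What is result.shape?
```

(3, 6, 3)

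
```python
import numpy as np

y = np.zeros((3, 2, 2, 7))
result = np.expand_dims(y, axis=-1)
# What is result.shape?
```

(3, 2, 2, 7, 1)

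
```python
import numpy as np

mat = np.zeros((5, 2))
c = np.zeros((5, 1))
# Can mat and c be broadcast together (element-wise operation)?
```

Yes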